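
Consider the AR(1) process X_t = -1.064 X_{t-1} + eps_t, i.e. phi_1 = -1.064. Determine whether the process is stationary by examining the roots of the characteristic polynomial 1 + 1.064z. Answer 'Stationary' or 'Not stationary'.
\text{Not stationary}

The AR(p) characteristic polynomial is P(z) = 1 + 1.064z.
Stationarity requires all roots to lie outside the unit circle, i.e. |z| > 1 for every root.
This is linear in z: 1 + (1.064) z = 0  =>  z = -1/(1.064) = -0.93985,  |z| = 0.93985.
Moduli of all roots: 0.9398.
All moduli strictly greater than 1? No.
Verdict: Not stationary.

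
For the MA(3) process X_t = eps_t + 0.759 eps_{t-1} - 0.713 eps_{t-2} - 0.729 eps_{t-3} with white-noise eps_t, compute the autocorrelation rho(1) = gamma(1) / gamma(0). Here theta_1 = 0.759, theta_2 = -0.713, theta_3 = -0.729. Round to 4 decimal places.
\rho(1) = 0.2820

For an MA(q) process with theta_0 = 1, the autocovariance is
  gamma(k) = sigma^2 * sum_{i=0..q-k} theta_i * theta_{i+k},
and rho(k) = gamma(k) / gamma(0). Sigma^2 cancels.
  numerator   = (1)*(0.759) + (0.759)*(-0.713) + (-0.713)*(-0.729) = 0.73761.
  denominator = (1)^2 + (0.759)^2 + (-0.713)^2 + (-0.729)^2 = 2.615891.
  rho(1) = 0.73761 / 2.615891 = 0.2820.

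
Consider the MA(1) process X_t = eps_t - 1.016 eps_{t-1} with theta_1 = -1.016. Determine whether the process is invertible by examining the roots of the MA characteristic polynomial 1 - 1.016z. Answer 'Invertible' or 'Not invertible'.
\text{Not invertible}

The MA(q) characteristic polynomial is P(z) = 1 - 1.016z.
Invertibility requires all roots to lie outside the unit circle, i.e. |z| > 1 for every root.
This is linear in z: 1 + (-1.016) z = 0  =>  z = -1/(-1.016) = 0.984252,  |z| = 0.984252.
Moduli of all roots: 0.9843.
All moduli strictly greater than 1? No.
Verdict: Not invertible.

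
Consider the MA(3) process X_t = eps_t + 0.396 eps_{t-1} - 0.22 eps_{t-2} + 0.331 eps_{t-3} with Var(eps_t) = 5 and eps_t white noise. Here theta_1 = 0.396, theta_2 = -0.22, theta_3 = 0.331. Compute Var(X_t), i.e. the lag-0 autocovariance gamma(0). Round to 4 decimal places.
\gamma(0) = 6.5739

For an MA(q) process X_t = eps_t + sum_i theta_i eps_{t-i} with
Var(eps_t) = sigma^2, the variance is
  gamma(0) = sigma^2 * (1 + sum_i theta_i^2).
  sum_i theta_i^2 = (0.396)^2 + (-0.22)^2 + (0.331)^2 = 0.156816 + 0.0484 + 0.109561 = 0.314777.
  gamma(0) = 5 * (1 + 0.314777) = 5 * 1.314777 = 6.573885, which rounds to 6.5739.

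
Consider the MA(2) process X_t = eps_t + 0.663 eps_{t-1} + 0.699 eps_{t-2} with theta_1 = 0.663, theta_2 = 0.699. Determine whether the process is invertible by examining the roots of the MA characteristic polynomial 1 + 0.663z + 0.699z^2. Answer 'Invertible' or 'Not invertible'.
\text{Invertible}

The MA(q) characteristic polynomial is P(z) = 1 + 0.663z + 0.699z^2.
Invertibility requires all roots to lie outside the unit circle, i.e. |z| > 1 for every root.
Set 1 + (0.663) z + (0.699) z^2 = 0, i.e. a z^2 + b z + c = 0 with a = 0.699, b = 0.663, c = 1.
Discriminant D = b^2 - 4ac = (0.663)^2 - 4*(0.699)*1 = 0.439569 - (2.796) = -2.356431.
D < 0, so the roots are the complex-conjugate pair z = (-b +/- i sqrt(-D)) / (2a) = -0.4742 +/- 1.098i.
For a conjugate pair |z|^2 = z * conj(z) = (product of roots) = c/a = 1/(0.699) = 1.430615, so |z| = sqrt(1.430615) = 1.1961 for both roots.
Moduli of all roots: 1.1961, 1.1961.
All moduli strictly greater than 1? Yes.
Verdict: Invertible.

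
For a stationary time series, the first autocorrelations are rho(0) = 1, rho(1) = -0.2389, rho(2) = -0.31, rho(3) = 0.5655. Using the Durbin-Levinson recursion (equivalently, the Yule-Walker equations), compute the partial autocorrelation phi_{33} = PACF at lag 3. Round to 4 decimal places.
\phi_{33} = 0.4620

The PACF at lag k is phi_{kk}, the last component of the solution
to the Yule-Walker system G_k phi = r_k where
  (G_k)_{ij} = rho(|i - j|), (r_k)_i = rho(i), i,j = 1..k.
Equivalently, Durbin-Levinson gives phi_{kk} iteratively:
  phi_{11} = rho(1)
  phi_{kk} = [rho(k) - sum_{j=1..k-1} phi_{k-1,j} rho(k-j)]
            / [1 - sum_{j=1..k-1} phi_{k-1,j} rho(j)],
  phi_{k,j} = phi_{k-1,j} - phi_{kk} phi_{k-1,k-j},  j = 1..k-1.
Step k = 1:
  phi_11 = rho(1) = -0.2389.
Step k = 2:
  phi_22 = [rho(2) - phi_11 rho(1)] / [1 - phi_11 rho(1)] = [-0.31 - (-0.2389)(-0.2389)] / [1 - (-0.2389)(-0.2389)]
         = -0.36707321 / 0.94292679 = -0.389291.
  Update: phi_21 = phi_11 - phi_22 phi_11 = -0.2389 - (-0.389291)(-0.2389) = -0.331902.
Step k = 3:
  phi_33 = [rho(3) - phi_21 rho(2) - phi_22 rho(1)] / [1 - phi_21 rho(1) - phi_22 rho(2)]
    numerator   = 0.5655 - (-0.331902)(-0.31) - (-0.389291)(-0.2389) = 0.36960878
    denominator = 1 - (-0.331902)(-0.2389) - (-0.389291)(-0.31) = 0.80002838
  phi_33 = 0.36960878 / 0.80002838 = 0.462.
Therefore phi_{33} = 0.4620.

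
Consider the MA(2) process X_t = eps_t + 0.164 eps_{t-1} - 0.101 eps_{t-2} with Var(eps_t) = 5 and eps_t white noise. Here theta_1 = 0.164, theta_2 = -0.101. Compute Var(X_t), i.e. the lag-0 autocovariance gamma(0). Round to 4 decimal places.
\gamma(0) = 5.1855

For an MA(q) process X_t = eps_t + sum_i theta_i eps_{t-i} with
Var(eps_t) = sigma^2, the variance is
  gamma(0) = sigma^2 * (1 + sum_i theta_i^2).
  sum_i theta_i^2 = (0.164)^2 + (-0.101)^2 = 0.026896 + 0.010201 = 0.037097.
  gamma(0) = 5 * (1 + 0.037097) = 5 * 1.037097 = 5.185485, which rounds to 5.1855.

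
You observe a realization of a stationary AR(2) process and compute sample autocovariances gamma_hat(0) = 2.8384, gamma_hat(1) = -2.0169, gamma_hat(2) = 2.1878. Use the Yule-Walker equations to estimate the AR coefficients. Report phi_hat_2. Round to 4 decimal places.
\hat\phi_{2} = 0.5370

The Yule-Walker equations for an AR(p) process read, in matrix form,
  Gamma_p phi = r_p,   with   (Gamma_p)_{ij} = gamma(|i - j|),
                       (r_p)_i = gamma(i),   i,j = 1..p.
Substitute the sample gammas (Toeplitz matrix and right-hand side of size 2):
  Gamma_p = [[2.8384, -2.0169], [-2.0169, 2.8384]]
  r_p     = [-2.0169, 2.1878]
Written out:
  2.8384 phi_1 - 2.0169 phi_2 = -2.0169
  -2.0169 phi_1 + 2.8384 phi_2 = 2.1878
Solve by Cramer's rule:
  det = gamma(0)^2 - gamma(1)^2 = (2.8384)^2 - (-2.0169)^2 = 8.05651456 - 4.06788561 = 3.98862895
  phi_hat_1 = [gamma(1) gamma(0) - gamma(1) gamma(2)] / det = [(-2.0169)(2.8384) - (-2.0169)(2.1878)] / 3.98862895 = -1.31219514 / 3.98862895 = -0.329
  phi_hat_2 = [gamma(0) gamma(2) - gamma(1)^2] / det = [(2.8384)(2.1878) - (-2.0169)^2] / 3.98862895 = 2.14196591 / 3.98862895 = 0.537
So phi_hat = [-0.3290, 0.5370].
Therefore phi_hat_2 = 0.5370.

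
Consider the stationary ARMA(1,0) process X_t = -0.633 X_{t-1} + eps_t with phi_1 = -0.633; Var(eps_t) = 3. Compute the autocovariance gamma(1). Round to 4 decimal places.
\gamma(1) = -3.1686

Multiply the model equation by X_{t-k} and take expectations. With theta_0 = psi_0 = 1 and psi_j the MA(infinity) weights, this gives
  gamma(k) - sum_i phi_i gamma(k-i) = c_k,
  c_k = sigma^2 * sum_{j=k..q} theta_j psi_{j-k}   (c_k = 0 for k > q),
using gamma(-m) = gamma(m).
Pure AR (q = 0): c_0 = sigma^2 = 3, c_k = 0 for k >= 1.
Equations for k = 0 and k = 1 (AR order 1):
  gamma(0) = phi_1 gamma(1) + c_0
  gamma(1) = phi_1 gamma(0) + c_1
Substituting the second into the first: gamma(0) (1 - phi_1^2) = c_0 + phi_1 c_1, so
  gamma(0) = c_0 / (1 - phi_1^2) = 3 / (1 - (-0.633)^2) = 3 / 0.599311 = 5.005748.
  gamma(1) = phi_1 gamma(0) = (-0.633)(5.005748) = -3.168639.
Therefore gamma(1) = -3.1686 (to 4 decimal places).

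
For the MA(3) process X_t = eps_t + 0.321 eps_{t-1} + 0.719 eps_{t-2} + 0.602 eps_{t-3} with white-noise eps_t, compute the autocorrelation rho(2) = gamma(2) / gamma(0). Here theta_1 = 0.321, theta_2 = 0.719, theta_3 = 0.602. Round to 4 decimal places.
\rho(2) = 0.4602

For an MA(q) process with theta_0 = 1, the autocovariance is
  gamma(k) = sigma^2 * sum_{i=0..q-k} theta_i * theta_{i+k},
and rho(k) = gamma(k) / gamma(0). Sigma^2 cancels.
  numerator   = (1)*(0.719) + (0.321)*(0.602) = 0.912242.
  denominator = (1)^2 + (0.321)^2 + (0.719)^2 + (0.602)^2 = 1.982406.
  rho(2) = 0.912242 / 1.982406 = 0.4602.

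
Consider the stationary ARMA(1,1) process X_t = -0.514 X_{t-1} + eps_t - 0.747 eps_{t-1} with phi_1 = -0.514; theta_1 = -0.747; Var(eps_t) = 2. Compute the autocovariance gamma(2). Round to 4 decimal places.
\gamma(2) = 2.4382

Multiply the model equation by X_{t-k} and take expectations. With theta_0 = psi_0 = 1 and psi_j the MA(infinity) weights, this gives
  gamma(k) - sum_i phi_i gamma(k-i) = c_k,
  c_k = sigma^2 * sum_{j=k..q} theta_j psi_{j-k}   (c_k = 0 for k > q),
using gamma(-m) = gamma(m).
psi-weights needed (psi_j = theta_j + sum_i phi_i psi_{j-i}):
  psi_1 = theta_1 + phi_1 = -0.747 + (-0.514) = -1.261
Right-hand sides:
  c_0 = sigma^2 (1 + theta_1 psi_1) = 2 * (1 + (-0.747)(-1.261)) = 2 * 1.941967 = 3.883934
  c_1 = sigma^2 theta_1 = 2 * (-0.747) = -1.494
  c_2 = 0
Equations for k = 0 and k = 1 (AR order 1):
  gamma(0) = phi_1 gamma(1) + c_0
  gamma(1) = phi_1 gamma(0) + c_1
Substituting the second into the first: gamma(0) (1 - phi_1^2) = c_0 + phi_1 c_1, so
  gamma(0) = (c_0 + phi_1 c_1) / (1 - phi_1^2) = (3.883934 + (-0.514)(-1.494)) / (1 - (-0.514)^2) = 4.65185 / 0.735804 = 6.322132.
  gamma(1) = phi_1 gamma(0) + c_1 = (-0.514)(6.322132) + (-1.494) = -4.743576.
For k = 2 (> q): gamma(2) = phi_1 gamma(1) = (-0.514)(-4.743576) = 2.438198.
Therefore gamma(2) = 2.4382 (to 4 decimal places).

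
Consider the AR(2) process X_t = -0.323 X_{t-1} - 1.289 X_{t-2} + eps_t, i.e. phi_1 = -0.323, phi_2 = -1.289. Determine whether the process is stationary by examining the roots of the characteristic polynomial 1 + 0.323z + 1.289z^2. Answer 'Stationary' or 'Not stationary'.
\text{Not stationary}

The AR(p) characteristic polynomial is P(z) = 1 + 0.323z + 1.289z^2.
Stationarity requires all roots to lie outside the unit circle, i.e. |z| > 1 for every root.
Set 1 + (0.323) z + (1.289) z^2 = 0, i.e. a z^2 + b z + c = 0 with a = 1.289, b = 0.323, c = 1.
Discriminant D = b^2 - 4ac = (0.323)^2 - 4*(1.289)*1 = 0.104329 - (5.156) = -5.051671.
D < 0, so the roots are the complex-conjugate pair z = (-b +/- i sqrt(-D)) / (2a) = -0.1253 +/- 0.8718i.
For a conjugate pair |z|^2 = z * conj(z) = (product of roots) = c/a = 1/(1.289) = 0.775795, so |z| = sqrt(0.775795) = 0.8808 for both roots.
Moduli of all roots: 0.8808, 0.8808.
All moduli strictly greater than 1? No.
Verdict: Not stationary.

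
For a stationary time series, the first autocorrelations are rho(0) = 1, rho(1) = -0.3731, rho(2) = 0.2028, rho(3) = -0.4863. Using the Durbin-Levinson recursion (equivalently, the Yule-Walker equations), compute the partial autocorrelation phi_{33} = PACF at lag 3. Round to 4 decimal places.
\phi_{33} = -0.4540

The PACF at lag k is phi_{kk}, the last component of the solution
to the Yule-Walker system G_k phi = r_k where
  (G_k)_{ij} = rho(|i - j|), (r_k)_i = rho(i), i,j = 1..k.
Equivalently, Durbin-Levinson gives phi_{kk} iteratively:
  phi_{11} = rho(1)
  phi_{kk} = [rho(k) - sum_{j=1..k-1} phi_{k-1,j} rho(k-j)]
            / [1 - sum_{j=1..k-1} phi_{k-1,j} rho(j)],
  phi_{k,j} = phi_{k-1,j} - phi_{kk} phi_{k-1,k-j},  j = 1..k-1.
Step k = 1:
  phi_11 = rho(1) = -0.3731.
Step k = 2:
  phi_22 = [rho(2) - phi_11 rho(1)] / [1 - phi_11 rho(1)] = [0.2028 - (-0.3731)(-0.3731)] / [1 - (-0.3731)(-0.3731)]
         = 0.06359639 / 0.86079639 = 0.073881.
  Update: phi_21 = phi_11 - phi_22 phi_11 = -0.3731 - (0.073881)(-0.3731) = -0.345535.
Step k = 3:
  phi_33 = [rho(3) - phi_21 rho(2) - phi_22 rho(1)] / [1 - phi_21 rho(1) - phi_22 rho(2)]
    numerator   = -0.4863 - (-0.345535)(0.2028) - (0.073881)(-0.3731) = -0.38866054
    denominator = 1 - (-0.345535)(-0.3731) - (0.073881)(0.2028) = 0.85609783
  phi_33 = -0.38866054 / 0.85609783 = -0.454.
Therefore phi_{33} = -0.4540.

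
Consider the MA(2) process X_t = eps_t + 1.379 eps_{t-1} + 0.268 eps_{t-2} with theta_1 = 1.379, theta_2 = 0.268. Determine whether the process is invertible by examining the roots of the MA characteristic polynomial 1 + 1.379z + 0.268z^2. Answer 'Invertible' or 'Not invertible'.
\text{Not invertible}

The MA(q) characteristic polynomial is P(z) = 1 + 1.379z + 0.268z^2.
Invertibility requires all roots to lie outside the unit circle, i.e. |z| > 1 for every root.
Set 1 + (1.379) z + (0.268) z^2 = 0, i.e. a z^2 + b z + c = 0 with a = 0.268, b = 1.379, c = 1.
Discriminant D = b^2 - 4ac = (1.379)^2 - 4*(0.268)*1 = 1.901641 - (1.072) = 0.829641.
D >= 0, so the roots are real: z = (-b +/- sqrt(D)) / (2a) = (-1.379 +/- 0.910846) / (0.536).
  z_1 = (-1.379 + 0.910846) / (0.536) = -0.8734,   |z_1| = 0.8734.
  z_2 = (-1.379 - 0.910846) / (0.536) = -4.2721,   |z_2| = 4.2721.
Moduli of all roots: 0.8734, 4.2721.
All moduli strictly greater than 1? No.
Verdict: Not invertible.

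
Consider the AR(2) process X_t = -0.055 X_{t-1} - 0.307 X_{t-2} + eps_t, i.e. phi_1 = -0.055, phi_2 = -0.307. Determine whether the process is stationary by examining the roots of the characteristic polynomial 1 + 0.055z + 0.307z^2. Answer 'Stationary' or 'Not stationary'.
\text{Stationary}

The AR(p) characteristic polynomial is P(z) = 1 + 0.055z + 0.307z^2.
Stationarity requires all roots to lie outside the unit circle, i.e. |z| > 1 for every root.
Set 1 + (0.055) z + (0.307) z^2 = 0, i.e. a z^2 + b z + c = 0 with a = 0.307, b = 0.055, c = 1.
Discriminant D = b^2 - 4ac = (0.055)^2 - 4*(0.307)*1 = 0.003025 - (1.228) = -1.224975.
D < 0, so the roots are the complex-conjugate pair z = (-b +/- i sqrt(-D)) / (2a) = -0.0896 +/- 1.8026i.
For a conjugate pair |z|^2 = z * conj(z) = (product of roots) = c/a = 1/(0.307) = 3.257329, so |z| = sqrt(3.257329) = 1.8048 for both roots.
Moduli of all roots: 1.8048, 1.8048.
All moduli strictly greater than 1? Yes.
Verdict: Stationary.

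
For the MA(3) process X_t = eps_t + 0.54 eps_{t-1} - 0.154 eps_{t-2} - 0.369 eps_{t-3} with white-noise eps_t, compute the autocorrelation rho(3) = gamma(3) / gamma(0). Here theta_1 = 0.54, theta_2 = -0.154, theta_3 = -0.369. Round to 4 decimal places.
\rho(3) = -0.2542

For an MA(q) process with theta_0 = 1, the autocovariance is
  gamma(k) = sigma^2 * sum_{i=0..q-k} theta_i * theta_{i+k},
and rho(k) = gamma(k) / gamma(0). Sigma^2 cancels.
  numerator   = (1)*(-0.369) = -0.369.
  denominator = (1)^2 + (0.54)^2 + (-0.154)^2 + (-0.369)^2 = 1.451477.
  rho(3) = -0.369 / 1.451477 = -0.2542.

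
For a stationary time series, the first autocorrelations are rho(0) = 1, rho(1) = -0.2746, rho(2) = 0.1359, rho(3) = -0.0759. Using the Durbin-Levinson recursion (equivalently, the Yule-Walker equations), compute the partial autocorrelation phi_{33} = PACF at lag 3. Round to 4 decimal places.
\phi_{33} = -0.0250

The PACF at lag k is phi_{kk}, the last component of the solution
to the Yule-Walker system G_k phi = r_k where
  (G_k)_{ij} = rho(|i - j|), (r_k)_i = rho(i), i,j = 1..k.
Equivalently, Durbin-Levinson gives phi_{kk} iteratively:
  phi_{11} = rho(1)
  phi_{kk} = [rho(k) - sum_{j=1..k-1} phi_{k-1,j} rho(k-j)]
            / [1 - sum_{j=1..k-1} phi_{k-1,j} rho(j)],
  phi_{k,j} = phi_{k-1,j} - phi_{kk} phi_{k-1,k-j},  j = 1..k-1.
Step k = 1:
  phi_11 = rho(1) = -0.2746.
Step k = 2:
  phi_22 = [rho(2) - phi_11 rho(1)] / [1 - phi_11 rho(1)] = [0.1359 - (-0.2746)(-0.2746)] / [1 - (-0.2746)(-0.2746)]
         = 0.06049484 / 0.92459484 = 0.065428.
  Update: phi_21 = phi_11 - phi_22 phi_11 = -0.2746 - (0.065428)(-0.2746) = -0.256633.
Step k = 3:
  phi_33 = [rho(3) - phi_21 rho(2) - phi_22 rho(1)] / [1 - phi_21 rho(1) - phi_22 rho(2)]
    numerator   = -0.0759 - (-0.256633)(0.1359) - (0.065428)(-0.2746) = -0.02305687
    denominator = 1 - (-0.256633)(-0.2746) - (0.065428)(0.1359) = 0.92063675
  phi_33 = -0.02305687 / 0.92063675 = -0.025.
Therefore phi_{33} = -0.0250.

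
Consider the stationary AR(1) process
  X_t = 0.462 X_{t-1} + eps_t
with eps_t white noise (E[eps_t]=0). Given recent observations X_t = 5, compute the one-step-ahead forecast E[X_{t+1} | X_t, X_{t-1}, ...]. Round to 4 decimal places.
E[X_{t+1} \mid \mathcal F_t] = 2.3100

For an AR(p) model X_t = c + sum_i phi_i X_{t-i} + eps_t, the
one-step-ahead conditional mean is
  E[X_{t+1} | X_t, ...] = c + sum_i phi_i X_{t+1-i}.
Substitute known values:
  E[X_{t+1} | ...] = (0.462) * (5)
                   = 2.3100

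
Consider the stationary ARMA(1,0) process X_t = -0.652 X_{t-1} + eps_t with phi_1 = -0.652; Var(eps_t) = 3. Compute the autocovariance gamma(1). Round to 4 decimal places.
\gamma(1) = -3.4024

Multiply the model equation by X_{t-k} and take expectations. With theta_0 = psi_0 = 1 and psi_j the MA(infinity) weights, this gives
  gamma(k) - sum_i phi_i gamma(k-i) = c_k,
  c_k = sigma^2 * sum_{j=k..q} theta_j psi_{j-k}   (c_k = 0 for k > q),
using gamma(-m) = gamma(m).
Pure AR (q = 0): c_0 = sigma^2 = 3, c_k = 0 for k >= 1.
Equations for k = 0 and k = 1 (AR order 1):
  gamma(0) = phi_1 gamma(1) + c_0
  gamma(1) = phi_1 gamma(0) + c_1
Substituting the second into the first: gamma(0) (1 - phi_1^2) = c_0 + phi_1 c_1, so
  gamma(0) = c_0 / (1 - phi_1^2) = 3 / (1 - (-0.652)^2) = 3 / 0.574896 = 5.218335.
  gamma(1) = phi_1 gamma(0) = (-0.652)(5.218335) = -3.402355.
Therefore gamma(1) = -3.4024 (to 4 decimal places).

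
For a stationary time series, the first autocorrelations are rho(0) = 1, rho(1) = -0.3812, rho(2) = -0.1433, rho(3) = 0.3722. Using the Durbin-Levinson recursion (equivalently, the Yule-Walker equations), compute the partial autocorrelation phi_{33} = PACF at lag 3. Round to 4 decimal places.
\phi_{33} = 0.2250

The PACF at lag k is phi_{kk}, the last component of the solution
to the Yule-Walker system G_k phi = r_k where
  (G_k)_{ij} = rho(|i - j|), (r_k)_i = rho(i), i,j = 1..k.
Equivalently, Durbin-Levinson gives phi_{kk} iteratively:
  phi_{11} = rho(1)
  phi_{kk} = [rho(k) - sum_{j=1..k-1} phi_{k-1,j} rho(k-j)]
            / [1 - sum_{j=1..k-1} phi_{k-1,j} rho(j)],
  phi_{k,j} = phi_{k-1,j} - phi_{kk} phi_{k-1,k-j},  j = 1..k-1.
Step k = 1:
  phi_11 = rho(1) = -0.3812.
Step k = 2:
  phi_22 = [rho(2) - phi_11 rho(1)] / [1 - phi_11 rho(1)] = [-0.1433 - (-0.3812)(-0.3812)] / [1 - (-0.3812)(-0.3812)]
         = -0.28861344 / 0.85468656 = -0.337683.
  Update: phi_21 = phi_11 - phi_22 phi_11 = -0.3812 - (-0.337683)(-0.3812) = -0.509925.
Step k = 3:
  phi_33 = [rho(3) - phi_21 rho(2) - phi_22 rho(1)] / [1 - phi_21 rho(1) - phi_22 rho(2)]
    numerator   = 0.3722 - (-0.509925)(-0.1433) - (-0.337683)(-0.3812) = 0.17040286
    denominator = 1 - (-0.509925)(-0.3812) - (-0.337683)(-0.1433) = 0.7572266
  phi_33 = 0.17040286 / 0.7572266 = 0.225.
Therefore phi_{33} = 0.2250.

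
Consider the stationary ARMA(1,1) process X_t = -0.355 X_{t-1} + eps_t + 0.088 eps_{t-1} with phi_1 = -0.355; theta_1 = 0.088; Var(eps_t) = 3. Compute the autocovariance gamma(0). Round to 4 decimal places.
\gamma(0) = 3.2447

Multiply the model equation by X_{t-k} and take expectations. With theta_0 = psi_0 = 1 and psi_j the MA(infinity) weights, this gives
  gamma(k) - sum_i phi_i gamma(k-i) = c_k,
  c_k = sigma^2 * sum_{j=k..q} theta_j psi_{j-k}   (c_k = 0 for k > q),
using gamma(-m) = gamma(m).
psi-weights needed (psi_j = theta_j + sum_i phi_i psi_{j-i}):
  psi_1 = theta_1 + phi_1 = 0.088 + (-0.355) = -0.267
Right-hand sides:
  c_0 = sigma^2 (1 + theta_1 psi_1) = 3 * (1 + (0.088)(-0.267)) = 3 * 0.976504 = 2.929512
  c_1 = sigma^2 theta_1 = 3 * (0.088) = 0.264
  c_2 = 0
Equations for k = 0 and k = 1 (AR order 1):
  gamma(0) = phi_1 gamma(1) + c_0
  gamma(1) = phi_1 gamma(0) + c_1
Substituting the second into the first: gamma(0) (1 - phi_1^2) = c_0 + phi_1 c_1, so
  gamma(0) = (c_0 + phi_1 c_1) / (1 - phi_1^2) = (2.929512 + (-0.355)(0.264)) / (1 - (-0.355)^2) = 2.835792 / 0.873975 = 3.244706.
Therefore gamma(0) = 3.2447 (to 4 decimal places).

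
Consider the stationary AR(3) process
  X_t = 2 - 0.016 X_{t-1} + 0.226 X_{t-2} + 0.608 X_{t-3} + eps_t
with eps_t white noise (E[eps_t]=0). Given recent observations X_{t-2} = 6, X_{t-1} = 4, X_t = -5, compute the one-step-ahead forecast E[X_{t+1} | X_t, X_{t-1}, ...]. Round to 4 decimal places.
E[X_{t+1} \mid \mathcal F_t] = 6.6320

For an AR(p) model X_t = c + sum_i phi_i X_{t-i} + eps_t, the
one-step-ahead conditional mean is
  E[X_{t+1} | X_t, ...] = c + sum_i phi_i X_{t+1-i}.
Substitute known values:
  E[X_{t+1} | ...] = 2 + (-0.016) * (-5) + (0.226) * (4) + (0.608) * (6)
                   = 6.6320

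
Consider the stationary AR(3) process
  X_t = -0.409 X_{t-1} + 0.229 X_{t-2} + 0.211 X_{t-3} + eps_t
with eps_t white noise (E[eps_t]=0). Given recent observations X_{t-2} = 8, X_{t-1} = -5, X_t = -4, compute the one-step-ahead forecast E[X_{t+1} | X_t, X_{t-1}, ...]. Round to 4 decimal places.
E[X_{t+1} \mid \mathcal F_t] = 2.1790

For an AR(p) model X_t = c + sum_i phi_i X_{t-i} + eps_t, the
one-step-ahead conditional mean is
  E[X_{t+1} | X_t, ...] = c + sum_i phi_i X_{t+1-i}.
Substitute known values:
  E[X_{t+1} | ...] = (-0.409) * (-4) + (0.229) * (-5) + (0.211) * (8)
                   = 2.1790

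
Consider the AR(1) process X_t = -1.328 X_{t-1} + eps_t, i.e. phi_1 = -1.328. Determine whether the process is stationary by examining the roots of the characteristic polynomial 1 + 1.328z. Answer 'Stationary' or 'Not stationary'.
\text{Not stationary}

The AR(p) characteristic polynomial is P(z) = 1 + 1.328z.
Stationarity requires all roots to lie outside the unit circle, i.e. |z| > 1 for every root.
This is linear in z: 1 + (1.328) z = 0  =>  z = -1/(1.328) = -0.753012,  |z| = 0.753012.
Moduli of all roots: 0.7530.
All moduli strictly greater than 1? No.
Verdict: Not stationary.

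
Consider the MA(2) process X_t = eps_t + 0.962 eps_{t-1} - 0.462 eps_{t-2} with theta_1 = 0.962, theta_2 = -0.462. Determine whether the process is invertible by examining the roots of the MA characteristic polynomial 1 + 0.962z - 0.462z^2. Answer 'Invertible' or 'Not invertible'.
\text{Not invertible}

The MA(q) characteristic polynomial is P(z) = 1 + 0.962z - 0.462z^2.
Invertibility requires all roots to lie outside the unit circle, i.e. |z| > 1 for every root.
Set 1 + (0.962) z + (-0.462) z^2 = 0, i.e. a z^2 + b z + c = 0 with a = -0.462, b = 0.962, c = 1.
Discriminant D = b^2 - 4ac = (0.962)^2 - 4*(-0.462)*1 = 0.925444 - (-1.848) = 2.773444.
D >= 0, so the roots are real: z = (-b +/- sqrt(D)) / (2a) = (-0.962 +/- 1.665366) / (-0.924).
  z_1 = (-0.962 + 1.665366) / (-0.924) = -0.7612,   |z_1| = 0.7612.
  z_2 = (-0.962 - 1.665366) / (-0.924) = 2.8435,   |z_2| = 2.8435.
Moduli of all roots: 0.7612, 2.8435.
All moduli strictly greater than 1? No.
Verdict: Not invertible.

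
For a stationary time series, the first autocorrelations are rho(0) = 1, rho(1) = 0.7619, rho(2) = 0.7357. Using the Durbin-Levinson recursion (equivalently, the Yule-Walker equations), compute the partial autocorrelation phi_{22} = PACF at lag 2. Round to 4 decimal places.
\phi_{22} = 0.3700

The PACF at lag k is phi_{kk}, the last component of the solution
to the Yule-Walker system G_k phi = r_k where
  (G_k)_{ij} = rho(|i - j|), (r_k)_i = rho(i), i,j = 1..k.
Equivalently, Durbin-Levinson gives phi_{kk} iteratively:
  phi_{11} = rho(1)
  phi_{kk} = [rho(k) - sum_{j=1..k-1} phi_{k-1,j} rho(k-j)]
            / [1 - sum_{j=1..k-1} phi_{k-1,j} rho(j)],
  phi_{k,j} = phi_{k-1,j} - phi_{kk} phi_{k-1,k-j},  j = 1..k-1.
Step k = 1:
  phi_11 = rho(1) = 0.7619.
Step k = 2:
  phi_22 = [rho(2) - phi_11 rho(1)] / [1 - phi_11 rho(1)] = [0.7357 - (0.7619)(0.7619)] / [1 - (0.7619)(0.7619)]
         = 0.15520839 / 0.41950839 = 0.37.
Therefore phi_{22} = 0.3700.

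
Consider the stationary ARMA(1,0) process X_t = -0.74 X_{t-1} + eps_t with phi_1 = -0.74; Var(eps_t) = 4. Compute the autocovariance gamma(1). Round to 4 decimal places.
\gamma(1) = -6.5429

Multiply the model equation by X_{t-k} and take expectations. With theta_0 = psi_0 = 1 and psi_j the MA(infinity) weights, this gives
  gamma(k) - sum_i phi_i gamma(k-i) = c_k,
  c_k = sigma^2 * sum_{j=k..q} theta_j psi_{j-k}   (c_k = 0 for k > q),
using gamma(-m) = gamma(m).
Pure AR (q = 0): c_0 = sigma^2 = 4, c_k = 0 for k >= 1.
Equations for k = 0 and k = 1 (AR order 1):
  gamma(0) = phi_1 gamma(1) + c_0
  gamma(1) = phi_1 gamma(0) + c_1
Substituting the second into the first: gamma(0) (1 - phi_1^2) = c_0 + phi_1 c_1, so
  gamma(0) = c_0 / (1 - phi_1^2) = 4 / (1 - (-0.74)^2) = 4 / 0.4524 = 8.841733.
  gamma(1) = phi_1 gamma(0) = (-0.74)(8.841733) = -6.542882.
Therefore gamma(1) = -6.5429 (to 4 decimal places).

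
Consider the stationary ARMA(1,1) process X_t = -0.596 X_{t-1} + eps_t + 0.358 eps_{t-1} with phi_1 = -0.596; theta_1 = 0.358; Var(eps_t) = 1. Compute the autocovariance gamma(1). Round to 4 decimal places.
\gamma(1) = -0.2904

Multiply the model equation by X_{t-k} and take expectations. With theta_0 = psi_0 = 1 and psi_j the MA(infinity) weights, this gives
  gamma(k) - sum_i phi_i gamma(k-i) = c_k,
  c_k = sigma^2 * sum_{j=k..q} theta_j psi_{j-k}   (c_k = 0 for k > q),
using gamma(-m) = gamma(m).
psi-weights needed (psi_j = theta_j + sum_i phi_i psi_{j-i}):
  psi_1 = theta_1 + phi_1 = 0.358 + (-0.596) = -0.238
Right-hand sides:
  c_0 = sigma^2 (1 + theta_1 psi_1) = 1 * (1 + (0.358)(-0.238)) = 1 * 0.914796 = 0.914796
  c_1 = sigma^2 theta_1 = 1 * (0.358) = 0.358
  c_2 = 0
Equations for k = 0 and k = 1 (AR order 1):
  gamma(0) = phi_1 gamma(1) + c_0
  gamma(1) = phi_1 gamma(0) + c_1
Substituting the second into the first: gamma(0) (1 - phi_1^2) = c_0 + phi_1 c_1, so
  gamma(0) = (c_0 + phi_1 c_1) / (1 - phi_1^2) = (0.914796 + (-0.596)(0.358)) / (1 - (-0.596)^2) = 0.701428 / 0.644784 = 1.08785.
  gamma(1) = phi_1 gamma(0) + c_1 = (-0.596)(1.08785) + (0.358) = -0.290358.
Therefore gamma(1) = -0.2904 (to 4 decimal places).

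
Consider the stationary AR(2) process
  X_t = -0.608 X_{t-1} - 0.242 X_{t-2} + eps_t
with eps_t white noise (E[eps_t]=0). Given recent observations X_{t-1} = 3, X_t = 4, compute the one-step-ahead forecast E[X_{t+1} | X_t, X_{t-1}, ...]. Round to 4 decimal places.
E[X_{t+1} \mid \mathcal F_t] = -3.1580

For an AR(p) model X_t = c + sum_i phi_i X_{t-i} + eps_t, the
one-step-ahead conditional mean is
  E[X_{t+1} | X_t, ...] = c + sum_i phi_i X_{t+1-i}.
Substitute known values:
  E[X_{t+1} | ...] = (-0.608) * (4) + (-0.242) * (3)
                   = -3.1580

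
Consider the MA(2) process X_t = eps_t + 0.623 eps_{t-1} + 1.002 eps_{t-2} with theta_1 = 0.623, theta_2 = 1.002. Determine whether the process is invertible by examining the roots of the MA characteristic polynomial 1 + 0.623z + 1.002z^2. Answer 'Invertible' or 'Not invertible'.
\text{Not invertible}

The MA(q) characteristic polynomial is P(z) = 1 + 0.623z + 1.002z^2.
Invertibility requires all roots to lie outside the unit circle, i.e. |z| > 1 for every root.
Set 1 + (0.623) z + (1.002) z^2 = 0, i.e. a z^2 + b z + c = 0 with a = 1.002, b = 0.623, c = 1.
Discriminant D = b^2 - 4ac = (0.623)^2 - 4*(1.002)*1 = 0.388129 - (4.008) = -3.619871.
D < 0, so the roots are the complex-conjugate pair z = (-b +/- i sqrt(-D)) / (2a) = -0.3109 +/- 0.9494i.
For a conjugate pair |z|^2 = z * conj(z) = (product of roots) = c/a = 1/(1.002) = 0.998004, so |z| = sqrt(0.998004) = 0.999 for both roots.
Moduli of all roots: 0.9990, 0.9990.
All moduli strictly greater than 1? No.
Verdict: Not invertible.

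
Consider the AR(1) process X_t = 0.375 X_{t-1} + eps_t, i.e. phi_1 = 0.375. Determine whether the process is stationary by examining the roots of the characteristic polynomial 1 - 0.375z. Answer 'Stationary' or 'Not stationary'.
\text{Stationary}

The AR(p) characteristic polynomial is P(z) = 1 - 0.375z.
Stationarity requires all roots to lie outside the unit circle, i.e. |z| > 1 for every root.
This is linear in z: 1 + (-0.375) z = 0  =>  z = -1/(-0.375) = 2.666667,  |z| = 2.666667.
Moduli of all roots: 2.6667.
All moduli strictly greater than 1? Yes.
Verdict: Stationary.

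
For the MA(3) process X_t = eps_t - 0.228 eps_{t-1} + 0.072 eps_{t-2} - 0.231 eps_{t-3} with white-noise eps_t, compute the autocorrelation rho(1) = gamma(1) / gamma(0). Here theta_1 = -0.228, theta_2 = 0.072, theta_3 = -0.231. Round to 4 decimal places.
\rho(1) = -0.2351

For an MA(q) process with theta_0 = 1, the autocovariance is
  gamma(k) = sigma^2 * sum_{i=0..q-k} theta_i * theta_{i+k},
and rho(k) = gamma(k) / gamma(0). Sigma^2 cancels.
  numerator   = (1)*(-0.228) + (-0.228)*(0.072) + (0.072)*(-0.231) = -0.261048.
  denominator = (1)^2 + (-0.228)^2 + (0.072)^2 + (-0.231)^2 = 1.110529.
  rho(1) = -0.261048 / 1.110529 = -0.2351.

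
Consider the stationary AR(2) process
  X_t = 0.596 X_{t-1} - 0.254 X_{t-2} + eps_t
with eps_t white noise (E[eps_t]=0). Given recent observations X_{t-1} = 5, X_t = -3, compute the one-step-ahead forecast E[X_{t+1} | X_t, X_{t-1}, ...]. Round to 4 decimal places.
E[X_{t+1} \mid \mathcal F_t] = -3.0580

For an AR(p) model X_t = c + sum_i phi_i X_{t-i} + eps_t, the
one-step-ahead conditional mean is
  E[X_{t+1} | X_t, ...] = c + sum_i phi_i X_{t+1-i}.
Substitute known values:
  E[X_{t+1} | ...] = (0.596) * (-3) + (-0.254) * (5)
                   = -3.0580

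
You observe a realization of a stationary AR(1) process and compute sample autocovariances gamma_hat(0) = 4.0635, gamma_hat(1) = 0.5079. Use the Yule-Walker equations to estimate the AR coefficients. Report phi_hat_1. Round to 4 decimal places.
\hat\phi_{1} = 0.1250

The Yule-Walker equations for an AR(p) process read, in matrix form,
  Gamma_p phi = r_p,   with   (Gamma_p)_{ij} = gamma(|i - j|),
                       (r_p)_i = gamma(i),   i,j = 1..p.
Substitute the sample gammas (Toeplitz matrix and right-hand side of size 1):
  Gamma_p = [[4.0635]]
  r_p     = [0.5079]
With p = 1 this is the single equation gamma(0) phi_1 = gamma(1):
  phi_hat_1 = gamma(1) / gamma(0) = 0.5079 / 4.0635 = 0.1250.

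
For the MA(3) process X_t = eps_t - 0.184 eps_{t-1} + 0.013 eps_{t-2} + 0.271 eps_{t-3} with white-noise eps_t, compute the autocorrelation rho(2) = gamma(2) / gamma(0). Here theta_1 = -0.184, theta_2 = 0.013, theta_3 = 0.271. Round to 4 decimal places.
\rho(2) = -0.0333

For an MA(q) process with theta_0 = 1, the autocovariance is
  gamma(k) = sigma^2 * sum_{i=0..q-k} theta_i * theta_{i+k},
and rho(k) = gamma(k) / gamma(0). Sigma^2 cancels.
  numerator   = (1)*(0.013) + (-0.184)*(0.271) = -0.036864.
  denominator = (1)^2 + (-0.184)^2 + (0.013)^2 + (0.271)^2 = 1.107466.
  rho(2) = -0.036864 / 1.107466 = -0.0333.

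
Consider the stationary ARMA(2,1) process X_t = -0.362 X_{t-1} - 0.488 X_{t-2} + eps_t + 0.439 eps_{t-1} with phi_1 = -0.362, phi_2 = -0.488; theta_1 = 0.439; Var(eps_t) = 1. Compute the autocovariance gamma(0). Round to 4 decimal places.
\gamma(0) = 1.3660

Multiply the model equation by X_{t-k} and take expectations. With theta_0 = psi_0 = 1 and psi_j the MA(infinity) weights, this gives
  gamma(k) - sum_i phi_i gamma(k-i) = c_k,
  c_k = sigma^2 * sum_{j=k..q} theta_j psi_{j-k}   (c_k = 0 for k > q),
using gamma(-m) = gamma(m).
psi-weights needed (psi_j = theta_j + sum_i phi_i psi_{j-i}):
  psi_1 = theta_1 + phi_1 = 0.439 + (-0.362) = 0.077
Right-hand sides:
  c_0 = sigma^2 (1 + theta_1 psi_1) = 1 * (1 + (0.439)(0.077)) = 1 * 1.033803 = 1.033803
  c_1 = sigma^2 theta_1 = 1 * (0.439) = 0.439
  c_2 = 0
Equations for k = 0, 1, 2 (AR order 2, c_2 = 0):
  (E0) gamma(0) = phi_1 gamma(1) + phi_2 gamma(2) + c_0
  (E1) gamma(1) = phi_1 gamma(0) + phi_2 gamma(1) + c_1
  (E2) gamma(2) = phi_1 gamma(1) + phi_2 gamma(0)
From (E1): gamma(1) = A gamma(0) + B with
  A = phi_1 / (1 - phi_2) = -0.362 / 1.488 = -0.24328,   B = c_1 / (1 - phi_2) = 0.439 / 1.488 = 0.295027.
Insert (E2) into (E0): gamma(0) (1 - phi_2^2) = phi_1 (1 + phi_2) gamma(1) + c_0.
  phi_1 (1 + phi_2) = (-0.362)(0.512) = -0.185344,   1 - phi_2^2 = 0.761856.
Replace gamma(1) by A gamma(0) + B and collect gamma(0):
  gamma(0) [0.761856 - (-0.185344)(-0.24328)] = (-0.185344)(0.295027) + 1.033803
  gamma(0) * 0.716766 = 0.979122
  gamma(0) = 0.979122 / 0.716766 = 1.366028.
Therefore gamma(0) = 1.3660 (to 4 decimal places).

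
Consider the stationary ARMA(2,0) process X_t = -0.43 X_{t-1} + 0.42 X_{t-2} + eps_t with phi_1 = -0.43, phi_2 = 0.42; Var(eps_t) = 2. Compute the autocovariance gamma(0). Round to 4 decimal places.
\gamma(0) = 5.3921

Multiply the model equation by X_{t-k} and take expectations. With theta_0 = psi_0 = 1 and psi_j the MA(infinity) weights, this gives
  gamma(k) - sum_i phi_i gamma(k-i) = c_k,
  c_k = sigma^2 * sum_{j=k..q} theta_j psi_{j-k}   (c_k = 0 for k > q),
using gamma(-m) = gamma(m).
Pure AR (q = 0): c_0 = sigma^2 = 2, c_k = 0 for k >= 1.
Equations for k = 0, 1, 2 (AR order 2, c_2 = 0):
  (E0) gamma(0) = phi_1 gamma(1) + phi_2 gamma(2) + c_0
  (E1) gamma(1) = phi_1 gamma(0) + phi_2 gamma(1) + c_1
  (E2) gamma(2) = phi_1 gamma(1) + phi_2 gamma(0)
From (E1): gamma(1) = A gamma(0) + B with
  A = phi_1 / (1 - phi_2) = -0.43 / 0.58 = -0.741379,   B = c_1 / (1 - phi_2) = 0 / 0.58 = 0.
Insert (E2) into (E0): gamma(0) (1 - phi_2^2) = phi_1 (1 + phi_2) gamma(1) + c_0.
  phi_1 (1 + phi_2) = (-0.43)(1.42) = -0.6106,   1 - phi_2^2 = 0.8236.
Replace gamma(1) by A gamma(0) + B and collect gamma(0):
  gamma(0) [0.8236 - (-0.6106)(-0.741379)] = c_0 = 2
  gamma(0) * 0.370914 = 2
  gamma(0) = 2 / 0.370914 = 5.392089.
Therefore gamma(0) = 5.3921 (to 4 decimal places).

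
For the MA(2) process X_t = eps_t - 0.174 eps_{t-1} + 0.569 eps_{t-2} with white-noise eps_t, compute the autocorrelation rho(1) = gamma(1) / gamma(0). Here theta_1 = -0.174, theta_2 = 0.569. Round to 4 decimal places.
\rho(1) = -0.2016

For an MA(q) process with theta_0 = 1, the autocovariance is
  gamma(k) = sigma^2 * sum_{i=0..q-k} theta_i * theta_{i+k},
and rho(k) = gamma(k) / gamma(0). Sigma^2 cancels.
  numerator   = (1)*(-0.174) + (-0.174)*(0.569) = -0.273006.
  denominator = (1)^2 + (-0.174)^2 + (0.569)^2 = 1.354037.
  rho(1) = -0.273006 / 1.354037 = -0.2016.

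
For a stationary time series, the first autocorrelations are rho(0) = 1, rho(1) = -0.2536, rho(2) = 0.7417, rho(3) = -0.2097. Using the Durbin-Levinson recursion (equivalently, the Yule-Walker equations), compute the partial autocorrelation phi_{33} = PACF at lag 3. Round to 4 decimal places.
\phi_{33} = 0.0580

The PACF at lag k is phi_{kk}, the last component of the solution
to the Yule-Walker system G_k phi = r_k where
  (G_k)_{ij} = rho(|i - j|), (r_k)_i = rho(i), i,j = 1..k.
Equivalently, Durbin-Levinson gives phi_{kk} iteratively:
  phi_{11} = rho(1)
  phi_{kk} = [rho(k) - sum_{j=1..k-1} phi_{k-1,j} rho(k-j)]
            / [1 - sum_{j=1..k-1} phi_{k-1,j} rho(j)],
  phi_{k,j} = phi_{k-1,j} - phi_{kk} phi_{k-1,k-j},  j = 1..k-1.
Step k = 1:
  phi_11 = rho(1) = -0.2536.
Step k = 2:
  phi_22 = [rho(2) - phi_11 rho(1)] / [1 - phi_11 rho(1)] = [0.7417 - (-0.2536)(-0.2536)] / [1 - (-0.2536)(-0.2536)]
         = 0.67738704 / 0.93568704 = 0.723946.
  Update: phi_21 = phi_11 - phi_22 phi_11 = -0.2536 - (0.723946)(-0.2536) = -0.070007.
Step k = 3:
  phi_33 = [rho(3) - phi_21 rho(2) - phi_22 rho(1)] / [1 - phi_21 rho(1) - phi_22 rho(2)]
    numerator   = -0.2097 - (-0.070007)(0.7417) - (0.723946)(-0.2536) = 0.02581713
    denominator = 1 - (-0.070007)(-0.2536) - (0.723946)(0.7417) = 0.44529529
  phi_33 = 0.02581713 / 0.44529529 = 0.058.
Therefore phi_{33} = 0.0580.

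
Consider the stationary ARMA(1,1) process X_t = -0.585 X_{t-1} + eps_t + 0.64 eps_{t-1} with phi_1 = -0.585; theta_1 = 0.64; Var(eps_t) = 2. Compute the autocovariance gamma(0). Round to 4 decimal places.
\gamma(0) = 2.0092

Multiply the model equation by X_{t-k} and take expectations. With theta_0 = psi_0 = 1 and psi_j the MA(infinity) weights, this gives
  gamma(k) - sum_i phi_i gamma(k-i) = c_k,
  c_k = sigma^2 * sum_{j=k..q} theta_j psi_{j-k}   (c_k = 0 for k > q),
using gamma(-m) = gamma(m).
psi-weights needed (psi_j = theta_j + sum_i phi_i psi_{j-i}):
  psi_1 = theta_1 + phi_1 = 0.64 + (-0.585) = 0.055
Right-hand sides:
  c_0 = sigma^2 (1 + theta_1 psi_1) = 2 * (1 + (0.64)(0.055)) = 2 * 1.0352 = 2.0704
  c_1 = sigma^2 theta_1 = 2 * (0.64) = 1.28
  c_2 = 0
Equations for k = 0 and k = 1 (AR order 1):
  gamma(0) = phi_1 gamma(1) + c_0
  gamma(1) = phi_1 gamma(0) + c_1
Substituting the second into the first: gamma(0) (1 - phi_1^2) = c_0 + phi_1 c_1, so
  gamma(0) = (c_0 + phi_1 c_1) / (1 - phi_1^2) = (2.0704 + (-0.585)(1.28)) / (1 - (-0.585)^2) = 1.3216 / 0.657775 = 2.009198.
Therefore gamma(0) = 2.0092 (to 4 decimal places).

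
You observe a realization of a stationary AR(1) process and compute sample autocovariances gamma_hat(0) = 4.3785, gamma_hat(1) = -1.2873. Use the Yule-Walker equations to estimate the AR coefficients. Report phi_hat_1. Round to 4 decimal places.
\hat\phi_{1} = -0.2940

The Yule-Walker equations for an AR(p) process read, in matrix form,
  Gamma_p phi = r_p,   with   (Gamma_p)_{ij} = gamma(|i - j|),
                       (r_p)_i = gamma(i),   i,j = 1..p.
Substitute the sample gammas (Toeplitz matrix and right-hand side of size 1):
  Gamma_p = [[4.3785]]
  r_p     = [-1.2873]
With p = 1 this is the single equation gamma(0) phi_1 = gamma(1):
  phi_hat_1 = gamma(1) / gamma(0) = -1.2873 / 4.3785 = -0.2940.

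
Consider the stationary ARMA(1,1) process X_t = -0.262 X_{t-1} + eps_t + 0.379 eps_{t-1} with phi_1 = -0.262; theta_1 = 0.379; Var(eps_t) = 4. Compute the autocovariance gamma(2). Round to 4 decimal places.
\gamma(2) = -0.1186

Multiply the model equation by X_{t-k} and take expectations. With theta_0 = psi_0 = 1 and psi_j the MA(infinity) weights, this gives
  gamma(k) - sum_i phi_i gamma(k-i) = c_k,
  c_k = sigma^2 * sum_{j=k..q} theta_j psi_{j-k}   (c_k = 0 for k > q),
using gamma(-m) = gamma(m).
psi-weights needed (psi_j = theta_j + sum_i phi_i psi_{j-i}):
  psi_1 = theta_1 + phi_1 = 0.379 + (-0.262) = 0.117
Right-hand sides:
  c_0 = sigma^2 (1 + theta_1 psi_1) = 4 * (1 + (0.379)(0.117)) = 4 * 1.044343 = 4.177372
  c_1 = sigma^2 theta_1 = 4 * (0.379) = 1.516
  c_2 = 0
Equations for k = 0 and k = 1 (AR order 1):
  gamma(0) = phi_1 gamma(1) + c_0
  gamma(1) = phi_1 gamma(0) + c_1
Substituting the second into the first: gamma(0) (1 - phi_1^2) = c_0 + phi_1 c_1, so
  gamma(0) = (c_0 + phi_1 c_1) / (1 - phi_1^2) = (4.177372 + (-0.262)(1.516)) / (1 - (-0.262)^2) = 3.78018 / 0.931356 = 4.058792.
  gamma(1) = phi_1 gamma(0) + c_1 = (-0.262)(4.058792) + (1.516) = 0.452597.
For k = 2 (> q): gamma(2) = phi_1 gamma(1) = (-0.262)(0.452597) = -0.11858.
Therefore gamma(2) = -0.1186 (to 4 decimal places).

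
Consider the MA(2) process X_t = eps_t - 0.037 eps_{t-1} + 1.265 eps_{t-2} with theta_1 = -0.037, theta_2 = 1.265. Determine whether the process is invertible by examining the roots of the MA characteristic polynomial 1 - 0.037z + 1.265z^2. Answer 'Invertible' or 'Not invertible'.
\text{Not invertible}

The MA(q) characteristic polynomial is P(z) = 1 - 0.037z + 1.265z^2.
Invertibility requires all roots to lie outside the unit circle, i.e. |z| > 1 for every root.
Set 1 + (-0.037) z + (1.265) z^2 = 0, i.e. a z^2 + b z + c = 0 with a = 1.265, b = -0.037, c = 1.
Discriminant D = b^2 - 4ac = (-0.037)^2 - 4*(1.265)*1 = 0.001369 - (5.06) = -5.058631.
D < 0, so the roots are the complex-conjugate pair z = (-b +/- i sqrt(-D)) / (2a) = 0.0146 +/- 0.889i.
For a conjugate pair |z|^2 = z * conj(z) = (product of roots) = c/a = 1/(1.265) = 0.790514, so |z| = sqrt(0.790514) = 0.8891 for both roots.
Moduli of all roots: 0.8891, 0.8891.
All moduli strictly greater than 1? No.
Verdict: Not invertible.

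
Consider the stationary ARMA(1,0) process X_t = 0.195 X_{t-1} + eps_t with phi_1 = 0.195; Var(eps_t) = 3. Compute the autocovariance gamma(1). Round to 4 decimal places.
\gamma(1) = 0.6081

Multiply the model equation by X_{t-k} and take expectations. With theta_0 = psi_0 = 1 and psi_j the MA(infinity) weights, this gives
  gamma(k) - sum_i phi_i gamma(k-i) = c_k,
  c_k = sigma^2 * sum_{j=k..q} theta_j psi_{j-k}   (c_k = 0 for k > q),
using gamma(-m) = gamma(m).
Pure AR (q = 0): c_0 = sigma^2 = 3, c_k = 0 for k >= 1.
Equations for k = 0 and k = 1 (AR order 1):
  gamma(0) = phi_1 gamma(1) + c_0
  gamma(1) = phi_1 gamma(0) + c_1
Substituting the second into the first: gamma(0) (1 - phi_1^2) = c_0 + phi_1 c_1, so
  gamma(0) = c_0 / (1 - phi_1^2) = 3 / (1 - (0.195)^2) = 3 / 0.961975 = 3.118584.
  gamma(1) = phi_1 gamma(0) = (0.195)(3.118584) = 0.608124.
Therefore gamma(1) = 0.6081 (to 4 decimal places).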